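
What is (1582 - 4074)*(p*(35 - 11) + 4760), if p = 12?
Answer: -12579616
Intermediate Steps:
(1582 - 4074)*(p*(35 - 11) + 4760) = (1582 - 4074)*(12*(35 - 11) + 4760) = -2492*(12*24 + 4760) = -2492*(288 + 4760) = -2492*5048 = -12579616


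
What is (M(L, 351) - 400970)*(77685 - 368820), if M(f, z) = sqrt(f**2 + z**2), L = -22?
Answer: 116736400950 - 291135*sqrt(123685) ≈ 1.1663e+11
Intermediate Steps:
(M(L, 351) - 400970)*(77685 - 368820) = (sqrt((-22)**2 + 351**2) - 400970)*(77685 - 368820) = (sqrt(484 + 123201) - 400970)*(-291135) = (sqrt(123685) - 400970)*(-291135) = (-400970 + sqrt(123685))*(-291135) = 116736400950 - 291135*sqrt(123685)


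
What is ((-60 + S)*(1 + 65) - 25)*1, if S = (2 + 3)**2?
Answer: -2335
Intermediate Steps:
S = 25 (S = 5**2 = 25)
((-60 + S)*(1 + 65) - 25)*1 = ((-60 + 25)*(1 + 65) - 25)*1 = (-35*66 - 25)*1 = (-2310 - 25)*1 = -2335*1 = -2335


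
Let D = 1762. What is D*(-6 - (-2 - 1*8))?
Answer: 7048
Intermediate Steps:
D*(-6 - (-2 - 1*8)) = 1762*(-6 - (-2 - 1*8)) = 1762*(-6 - (-2 - 8)) = 1762*(-6 - 1*(-10)) = 1762*(-6 + 10) = 1762*4 = 7048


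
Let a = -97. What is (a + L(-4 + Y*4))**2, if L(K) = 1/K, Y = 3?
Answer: 600625/64 ≈ 9384.8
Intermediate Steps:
(a + L(-4 + Y*4))**2 = (-97 + 1/(-4 + 3*4))**2 = (-97 + 1/(-4 + 12))**2 = (-97 + 1/8)**2 = (-775/8)**2 = 600625/64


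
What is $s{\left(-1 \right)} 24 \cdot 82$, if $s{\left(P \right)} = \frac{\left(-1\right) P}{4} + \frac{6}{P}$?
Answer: $-11316$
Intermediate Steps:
$s{\left(P \right)} = \frac{6}{P} - \frac{P}{4}$ ($s{\left(P \right)} = - P \frac{1}{4} + \frac{6}{P} = - \frac{P}{4} + \frac{6}{P} = \frac{6}{P} - \frac{P}{4}$)
$s{\left(-1 \right)} 24 \cdot 82 = \left(\frac{6}{-1} - - \frac{1}{4}\right) 24 \cdot 82 = \left(6 \left(-1\right) + \frac{1}{4}\right) 24 \cdot 82 = \left(-6 + \frac{1}{4}\right) 24 \cdot 82 = \left(- \frac{23}{4}\right) 24 \cdot 82 = \left(-138\right) 82 = -11316$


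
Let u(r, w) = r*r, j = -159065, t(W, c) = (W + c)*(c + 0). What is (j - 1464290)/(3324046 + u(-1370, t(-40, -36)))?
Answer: -1623355/5200946 ≈ -0.31213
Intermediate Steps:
t(W, c) = c*(W + c) (t(W, c) = (W + c)*c = c*(W + c))
u(r, w) = r²
(j - 1464290)/(3324046 + u(-1370, t(-40, -36))) = (-159065 - 1464290)/(3324046 + (-1370)²) = -1623355/(3324046 + 1876900) = -1623355/5200946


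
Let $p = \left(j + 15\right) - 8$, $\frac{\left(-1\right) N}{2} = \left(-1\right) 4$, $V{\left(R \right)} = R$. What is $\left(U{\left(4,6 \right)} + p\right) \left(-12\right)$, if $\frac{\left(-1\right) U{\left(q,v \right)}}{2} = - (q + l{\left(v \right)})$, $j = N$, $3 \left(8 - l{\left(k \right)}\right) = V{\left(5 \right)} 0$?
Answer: $-468$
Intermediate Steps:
$l{\left(k \right)} = 8$ ($l{\left(k \right)} = 8 - \frac{5 \cdot 0}{3} = 8 - 0 = 8 + 0 = 8$)
$N = 8$ ($N = - 2 \left(\left(-1\right) 4\right) = \left(-2\right) \left(-4\right) = 8$)
$j = 8$
$U{\left(q,v \right)} = 16 + 2 q$ ($U{\left(q,v \right)} = - 2 \left(- (q + 8)\right) = - 2 \left(- (8 + q)\right) = - 2 \left(-8 - q\right) = 16 + 2 q$)
$p = 15$ ($p = \left(8 + 15\right) - 8 = 23 - 8 = 15$)
$\left(U{\left(4,6 \right)} + p\right) \left(-12\right) = \left(\left(16 + 2 \cdot 4\right) + 15\right) \left(-12\right) = \left(\left(16 + 8\right) + 15\right) \left(-12\right) = \left(24 + 15\right) \left(-12\right) = 39 \left(-12\right) = -468$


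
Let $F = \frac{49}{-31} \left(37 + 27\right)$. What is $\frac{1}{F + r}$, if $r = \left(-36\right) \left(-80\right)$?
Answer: $\frac{31}{86144} \approx 0.00035986$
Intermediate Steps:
$F = - \frac{3136}{31}$ ($F = 49 \left(- \frac{1}{31}\right) 64 = \left(- \frac{49}{31}\right) 64 = - \frac{3136}{31} \approx -101.16$)
$r = 2880$
$\frac{1}{F + r} = \frac{1}{- \frac{3136}{31} + 2880} = \frac{1}{\frac{86144}{31}} = \frac{31}{86144}$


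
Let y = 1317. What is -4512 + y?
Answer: -3195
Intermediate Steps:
-4512 + y = -4512 + 1317 = -3195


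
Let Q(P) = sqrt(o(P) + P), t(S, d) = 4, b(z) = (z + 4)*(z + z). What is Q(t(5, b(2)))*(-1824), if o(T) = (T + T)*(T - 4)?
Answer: -3648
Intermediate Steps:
b(z) = 2*z*(4 + z) (b(z) = (4 + z)*(2*z) = 2*z*(4 + z))
o(T) = 2*T*(-4 + T) (o(T) = (2*T)*(-4 + T) = 2*T*(-4 + T))
Q(P) = sqrt(P + 2*P*(-4 + P)) (Q(P) = sqrt(2*P*(-4 + P) + P) = sqrt(P + 2*P*(-4 + P)))
Q(t(5, b(2)))*(-1824) = sqrt(4*(-7 + 2*4))*(-1824) = sqrt(4*(-7 + 8))*(-1824) = sqrt(4*1)*(-1824) = sqrt(4)*(-1824) = 2*(-1824) = -3648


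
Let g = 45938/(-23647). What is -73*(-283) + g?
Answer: 488477435/23647 ≈ 20657.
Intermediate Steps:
g = -45938/23647 (g = 45938*(-1/23647) = -45938/23647 ≈ -1.9427)
-73*(-283) + g = -73*(-283) - 45938/23647 = 20659 - 45938/23647 = 488477435/23647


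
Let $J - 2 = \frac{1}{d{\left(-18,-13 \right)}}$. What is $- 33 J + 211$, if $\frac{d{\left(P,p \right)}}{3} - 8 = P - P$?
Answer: $\frac{1149}{8} \approx 143.63$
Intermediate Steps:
$d{\left(P,p \right)} = 24$ ($d{\left(P,p \right)} = 24 + 3 \left(P - P\right) = 24 + 3 \cdot 0 = 24 + 0 = 24$)
$J = \frac{49}{24}$ ($J = 2 + \frac{1}{24} = \frac{49}{24} \approx 2.0417$)
$- 33 J + 211 = \left(-33\right) \frac{49}{24} + 211 = - \frac{539}{8} + 211 = \frac{1149}{8}$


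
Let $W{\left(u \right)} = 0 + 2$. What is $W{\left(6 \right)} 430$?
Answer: $860$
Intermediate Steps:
$W{\left(u \right)} = 2$
$W{\left(6 \right)} 430 = 2 \cdot 430 = 860$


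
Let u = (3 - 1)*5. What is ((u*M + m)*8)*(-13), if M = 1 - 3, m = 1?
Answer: 1976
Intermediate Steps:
M = -2
u = 10 (u = 2*5 = 10)
((u*M + m)*8)*(-13) = ((10*(-2) + 1)*8)*(-13) = ((-20 + 1)*8)*(-13) = -19*8*(-13) = -152*(-13) = 1976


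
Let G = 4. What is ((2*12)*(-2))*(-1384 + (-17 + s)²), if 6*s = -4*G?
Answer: 143600/3 ≈ 47867.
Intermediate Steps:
s = -8/3 (s = (-4*4)/6 = (⅙)*(-16) = -8/3 ≈ -2.6667)
((2*12)*(-2))*(-1384 + (-17 + s)²) = ((2*12)*(-2))*(-1384 + (-17 - 8/3)²) = (24*(-2))*(-1384 + (-59/3)²) = -48*(-1384 + 3481/9) = -48*(-8975/9) = 143600/3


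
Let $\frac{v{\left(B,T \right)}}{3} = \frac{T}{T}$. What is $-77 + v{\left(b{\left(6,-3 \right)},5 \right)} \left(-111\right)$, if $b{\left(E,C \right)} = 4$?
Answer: $-410$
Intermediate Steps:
$v{\left(B,T \right)} = 3$ ($v{\left(B,T \right)} = 3 \frac{T}{T} = 3 \cdot 1 = 3$)
$-77 + v{\left(b{\left(6,-3 \right)},5 \right)} \left(-111\right) = -77 + 3 \left(-111\right) = -77 - 333 = -410$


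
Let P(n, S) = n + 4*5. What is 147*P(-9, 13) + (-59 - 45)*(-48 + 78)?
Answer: -1503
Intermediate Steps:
P(n, S) = 20 + n (P(n, S) = n + 20 = 20 + n)
147*P(-9, 13) + (-59 - 45)*(-48 + 78) = 147*(20 - 9) + (-59 - 45)*(-48 + 78) = 147*11 - 104*30 = 1617 - 3120 = -1503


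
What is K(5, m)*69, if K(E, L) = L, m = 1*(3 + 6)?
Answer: 621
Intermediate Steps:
m = 9 (m = 1*9 = 9)
K(5, m)*69 = 9*69 = 621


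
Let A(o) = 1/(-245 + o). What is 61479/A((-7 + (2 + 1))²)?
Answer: -14078691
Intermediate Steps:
61479/A((-7 + (2 + 1))²) = 61479/(1/(-245 + (-7 + (2 + 1))²)) = 61479/(1/(-245 + (-7 + 3)²)) = 61479/(1/(-245 + (-4)²)) = 61479/(1/(-245 + 16)) = 61479/(1/(-229)) = 61479/(-1/229) = 61479*(-229) = -14078691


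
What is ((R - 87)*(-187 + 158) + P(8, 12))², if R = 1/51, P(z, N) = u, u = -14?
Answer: 16366084900/2601 ≈ 6.2922e+6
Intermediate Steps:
P(z, N) = -14
R = 1/51 ≈ 0.019608
((R - 87)*(-187 + 158) + P(8, 12))² = ((1/51 - 87)*(-187 + 158) - 14)² = (-4436/51*(-29) - 14)² = (128644/51 - 14)² = (127930/51)² = 16366084900/2601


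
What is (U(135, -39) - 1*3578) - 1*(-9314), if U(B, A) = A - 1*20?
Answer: 5677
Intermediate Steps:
U(B, A) = -20 + A (U(B, A) = A - 20 = -20 + A)
(U(135, -39) - 1*3578) - 1*(-9314) = ((-20 - 39) - 1*3578) - 1*(-9314) = (-59 - 3578) + 9314 = -3637 + 9314 = 5677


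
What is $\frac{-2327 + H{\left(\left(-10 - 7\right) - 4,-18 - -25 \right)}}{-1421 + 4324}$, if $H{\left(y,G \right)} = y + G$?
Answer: $- \frac{2341}{2903} \approx -0.80641$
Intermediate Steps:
$H{\left(y,G \right)} = G + y$
$\frac{-2327 + H{\left(\left(-10 - 7\right) - 4,-18 - -25 \right)}}{-1421 + 4324} = \frac{-2327 - 14}{-1421 + 4324} = \frac{-2327 + \left(\left(-18 + 25\right) - 21\right)}{2903} = \left(-2327 + \left(7 - 21\right)\right) \frac{1}{2903} = \left(-2327 - 14\right) \frac{1}{2903} = \left(-2341\right) \frac{1}{2903} = - \frac{2341}{2903}$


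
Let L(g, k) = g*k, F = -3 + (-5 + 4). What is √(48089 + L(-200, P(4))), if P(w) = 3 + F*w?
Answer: √50689 ≈ 225.14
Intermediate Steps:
F = -4 (F = -3 - 1 = -4)
P(w) = 3 - 4*w
√(48089 + L(-200, P(4))) = √(48089 - 200*(3 - 4*4)) = √(48089 - 200*(3 - 16)) = √(48089 - 200*(-13)) = √(48089 + 2600) = √50689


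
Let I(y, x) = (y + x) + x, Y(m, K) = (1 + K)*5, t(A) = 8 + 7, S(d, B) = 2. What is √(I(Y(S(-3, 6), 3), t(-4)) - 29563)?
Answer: I*√29513 ≈ 171.79*I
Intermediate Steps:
t(A) = 15
Y(m, K) = 5 + 5*K
I(y, x) = y + 2*x (I(y, x) = (x + y) + x = y + 2*x)
√(I(Y(S(-3, 6), 3), t(-4)) - 29563) = √(((5 + 5*3) + 2*15) - 29563) = √(((5 + 15) + 30) - 29563) = √((20 + 30) - 29563) = √(50 - 29563) = √(-29513) = I*√29513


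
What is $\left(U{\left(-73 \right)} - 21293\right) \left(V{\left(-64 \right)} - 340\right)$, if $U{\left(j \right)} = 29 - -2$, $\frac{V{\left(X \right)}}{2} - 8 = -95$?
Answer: $10928668$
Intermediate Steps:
$V{\left(X \right)} = -174$ ($V{\left(X \right)} = 16 + 2 \left(-95\right) = 16 - 190 = -174$)
$U{\left(j \right)} = 31$ ($U{\left(j \right)} = 29 + 2 = 31$)
$\left(U{\left(-73 \right)} - 21293\right) \left(V{\left(-64 \right)} - 340\right) = \left(31 - 21293\right) \left(-174 - 340\right) = - 21262 \left(-174 - 340\right) = \left(-21262\right) \left(-514\right) = 10928668$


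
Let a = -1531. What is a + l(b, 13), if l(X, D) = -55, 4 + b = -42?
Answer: -1586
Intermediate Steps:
b = -46 (b = -4 - 42 = -46)
a + l(b, 13) = -1531 - 55 = -1586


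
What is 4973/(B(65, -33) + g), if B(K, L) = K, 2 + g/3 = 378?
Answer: 4973/1193 ≈ 4.1685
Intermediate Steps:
g = 1128 (g = -6 + 3*378 = -6 + 1134 = 1128)
4973/(B(65, -33) + g) = 4973/(65 + 1128) = 4973/1193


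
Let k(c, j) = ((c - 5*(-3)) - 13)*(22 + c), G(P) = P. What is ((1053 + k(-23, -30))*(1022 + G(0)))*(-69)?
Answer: -75736332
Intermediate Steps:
k(c, j) = (2 + c)*(22 + c) (k(c, j) = ((c + 15) - 13)*(22 + c) = ((15 + c) - 13)*(22 + c) = (2 + c)*(22 + c))
((1053 + k(-23, -30))*(1022 + G(0)))*(-69) = ((1053 + (44 + (-23)**2 + 24*(-23)))*(1022 + 0))*(-69) = ((1053 + (44 + 529 - 552))*1022)*(-69) = ((1053 + 21)*1022)*(-69) = (1074*1022)*(-69) = 1097628*(-69) = -75736332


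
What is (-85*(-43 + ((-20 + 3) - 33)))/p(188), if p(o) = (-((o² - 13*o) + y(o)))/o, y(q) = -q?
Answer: -2635/58 ≈ -45.431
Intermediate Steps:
p(o) = (-o² + 14*o)/o (p(o) = (-((o² - 13*o) - o))/o = (-(o² - 14*o))/o = (-o² + 14*o)/o)
(-85*(-43 + ((-20 + 3) - 33)))/p(188) = (-85*(-43 + ((-20 + 3) - 33)))/(14 - 1*188) = (-85*(-43 + (-17 - 33)))/(14 - 188) = -85*(-43 - 50)/(-174) = -85*(-93)*(-1/174) = 7905*(-1/174) = -2635/58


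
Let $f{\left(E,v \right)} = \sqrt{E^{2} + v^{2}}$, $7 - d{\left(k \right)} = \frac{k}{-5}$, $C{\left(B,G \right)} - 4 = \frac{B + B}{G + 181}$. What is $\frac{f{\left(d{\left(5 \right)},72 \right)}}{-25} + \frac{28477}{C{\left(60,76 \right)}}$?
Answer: $\frac{7318589}{1148} - \frac{8 \sqrt{82}}{25} \approx 6372.2$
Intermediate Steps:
$C{\left(B,G \right)} = 4 + \frac{2 B}{181 + G}$ ($C{\left(B,G \right)} = 4 + \frac{B + B}{G + 181} = 4 + \frac{2 B}{181 + G}$)
$d{\left(k \right)} = 7 + \frac{k}{5}$ ($d{\left(k \right)} = 7 - \frac{k}{-5} = 7 - k \left(- \frac{1}{5}\right) = 7 - - \frac{k}{5} = 7 + \frac{k}{5}$)
$\frac{f{\left(d{\left(5 \right)},72 \right)}}{-25} + \frac{28477}{C{\left(60,76 \right)}} = \frac{\sqrt{\left(7 + \frac{1}{5} \cdot 5\right)^{2} + 72^{2}}}{-25} + \frac{28477}{2 \frac{1}{181 + 76} \left(362 + 60 + 2 \cdot 76\right)} = \sqrt{\left(7 + 1\right)^{2} + 5184} \left(- \frac{1}{25}\right) + \frac{28477}{2 \cdot \frac{1}{257} \left(362 + 60 + 152\right)} = \sqrt{8^{2} + 5184} \left(- \frac{1}{25}\right) + \frac{28477}{2 \cdot \frac{1}{257} \cdot 574} = \sqrt{64 + 5184} \left(- \frac{1}{25}\right) + \frac{28477}{\frac{1148}{257}} = \sqrt{5248} \left(- \frac{1}{25}\right) + 28477 \cdot \frac{257}{1148} = 8 \sqrt{82} \left(- \frac{1}{25}\right) + \frac{7318589}{1148} = - \frac{8 \sqrt{82}}{25} + \frac{7318589}{1148} = \frac{7318589}{1148} - \frac{8 \sqrt{82}}{25}$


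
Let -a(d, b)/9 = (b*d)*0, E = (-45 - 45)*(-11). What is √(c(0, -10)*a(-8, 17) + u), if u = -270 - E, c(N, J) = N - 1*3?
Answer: 6*I*√35 ≈ 35.496*I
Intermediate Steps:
c(N, J) = -3 + N (c(N, J) = N - 3 = -3 + N)
E = 990 (E = -90*(-11) = 990)
a(d, b) = 0 (a(d, b) = -9*b*d*0 = -9*0 = 0)
u = -1260 (u = -270 - 1*990 = -270 - 990 = -1260)
√(c(0, -10)*a(-8, 17) + u) = √((-3 + 0)*0 - 1260) = √(-3*0 - 1260) = √(0 - 1260) = √(-1260) = 6*I*√35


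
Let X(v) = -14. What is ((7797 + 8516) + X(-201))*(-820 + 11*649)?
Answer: 102993381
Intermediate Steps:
((7797 + 8516) + X(-201))*(-820 + 11*649) = ((7797 + 8516) - 14)*(-820 + 11*649) = (16313 - 14)*(-820 + 7139) = 16299*6319 = 102993381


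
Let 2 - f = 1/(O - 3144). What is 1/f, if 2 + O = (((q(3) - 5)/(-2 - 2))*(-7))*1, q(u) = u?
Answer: 6299/12600 ≈ 0.49992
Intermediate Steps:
O = -11/2 (O = -2 + (((3 - 5)/(-2 - 2))*(-7))*1 = -2 + (-2/(-4)*(-7))*1 = -2 + (-2*(-¼)*(-7))*1 = -2 + ((½)*(-7))*1 = -2 - 7/2*1 = -2 - 7/2 = -11/2 ≈ -5.5000)
f = 12600/6299 (f = 2 - 1/(-11/2 - 3144) = 2 - 1/(-6299/2) = 2 - 1*(-2/6299) = 2 + 2/6299 = 12600/6299 ≈ 2.0003)
1/f = 1/(12600/6299) = 6299/12600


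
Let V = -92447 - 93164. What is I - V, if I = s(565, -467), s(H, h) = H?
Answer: 186176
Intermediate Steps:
V = -185611
I = 565
I - V = 565 - 1*(-185611) = 565 + 185611 = 186176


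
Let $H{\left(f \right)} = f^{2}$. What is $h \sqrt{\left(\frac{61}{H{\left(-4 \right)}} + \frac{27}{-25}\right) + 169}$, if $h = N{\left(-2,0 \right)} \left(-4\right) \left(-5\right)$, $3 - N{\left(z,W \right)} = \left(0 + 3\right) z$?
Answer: $9 \sqrt{68693} \approx 2358.8$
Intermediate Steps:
$N{\left(z,W \right)} = 3 - 3 z$ ($N{\left(z,W \right)} = 3 - \left(0 + 3\right) z = 3 - 3 z$)
$h = 180$ ($h = \left(3 - -6\right) \left(-4\right) \left(-5\right) = \left(3 + 6\right) \left(-4\right) \left(-5\right) = 9 \left(-4\right) \left(-5\right) = \left(-36\right) \left(-5\right) = 180$)
$h \sqrt{\left(\frac{61}{H{\left(-4 \right)}} + \frac{27}{-25}\right) + 169} = 180 \sqrt{\left(\frac{61}{\left(-4\right)^{2}} + \frac{27}{-25}\right) + 169} = 180 \sqrt{\left(\frac{61}{16} + 27 \left(- \frac{1}{25}\right)\right) + 169} = 180 \sqrt{\left(61 \cdot \frac{1}{16} - \frac{27}{25}\right) + 169} = 180 \sqrt{\left(\frac{61}{16} - \frac{27}{25}\right) + 169} = 180 \sqrt{\frac{1093}{400} + 169} = 180 \sqrt{\frac{68693}{400}} = 180 \frac{\sqrt{68693}}{20} = 9 \sqrt{68693}$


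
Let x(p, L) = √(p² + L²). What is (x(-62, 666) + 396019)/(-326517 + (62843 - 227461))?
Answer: -396019/491135 - 2*√4474/98227 ≈ -0.80770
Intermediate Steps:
x(p, L) = √(L² + p²)
(x(-62, 666) + 396019)/(-326517 + (62843 - 227461)) = (√(666² + (-62)²) + 396019)/(-326517 + (62843 - 227461)) = (√(443556 + 3844) + 396019)/(-326517 - 164618) = (√447400 + 396019)/(-491135) = (10*√4474 + 396019)*(-1/491135) = (396019 + 10*√4474)*(-1/491135) = -396019/491135 - 2*√4474/98227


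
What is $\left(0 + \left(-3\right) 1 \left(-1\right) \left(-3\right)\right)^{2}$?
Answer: $81$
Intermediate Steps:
$\left(0 + \left(-3\right) 1 \left(-1\right) \left(-3\right)\right)^{2} = \left(0 + \left(-3\right) \left(-1\right) \left(-3\right)\right)^{2} = \left(0 + 3 \left(-3\right)\right)^{2} = \left(0 - 9\right)^{2} = \left(-9\right)^{2} = 81$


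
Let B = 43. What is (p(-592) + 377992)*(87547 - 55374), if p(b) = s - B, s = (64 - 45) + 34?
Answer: 12161458346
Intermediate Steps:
s = 53 (s = 19 + 34 = 53)
p(b) = 10 (p(b) = 53 - 1*43 = 53 - 43 = 10)
(p(-592) + 377992)*(87547 - 55374) = (10 + 377992)*(87547 - 55374) = 378002*32173 = 12161458346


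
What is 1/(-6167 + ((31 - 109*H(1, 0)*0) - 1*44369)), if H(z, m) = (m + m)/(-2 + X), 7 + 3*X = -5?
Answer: -1/50505 ≈ -1.9800e-5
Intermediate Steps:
X = -4 (X = -7/3 + (⅓)*(-5) = -7/3 - 5/3 = -4)
H(z, m) = -m/3 (H(z, m) = (m + m)/(-2 - 4) = (2*m)/(-6) = (2*m)*(-⅙) = -m/3)
1/(-6167 + ((31 - 109*H(1, 0)*0) - 1*44369)) = 1/(-6167 + ((31 - 109*(-⅓*0)*0) - 1*44369)) = 1/(-6167 + ((31 - 0*0) - 44369)) = 1/(-6167 + ((31 - 109*0) - 44369)) = 1/(-6167 + ((31 + 0) - 44369)) = 1/(-6167 + (31 - 44369)) = 1/(-6167 - 44338) = 1/(-50505) = -1/50505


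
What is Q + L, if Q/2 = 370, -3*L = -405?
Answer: 875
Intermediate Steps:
L = 135 (L = -⅓*(-405) = 135)
Q = 740 (Q = 2*370 = 740)
Q + L = 740 + 135 = 875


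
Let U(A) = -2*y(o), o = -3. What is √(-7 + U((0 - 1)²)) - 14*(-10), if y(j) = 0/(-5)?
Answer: 140 + I*√7 ≈ 140.0 + 2.6458*I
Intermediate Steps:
y(j) = 0 (y(j) = 0*(-⅕) = 0)
U(A) = 0 (U(A) = -2*0 = 0)
√(-7 + U((0 - 1)²)) - 14*(-10) = √(-7 + 0) - 14*(-10) = √(-7) + 140 = I*√7 + 140 = 140 + I*√7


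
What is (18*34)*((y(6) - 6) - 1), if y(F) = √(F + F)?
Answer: -4284 + 1224*√3 ≈ -2164.0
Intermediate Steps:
y(F) = √2*√F (y(F) = √(2*F) = √2*√F)
(18*34)*((y(6) - 6) - 1) = (18*34)*((√2*√6 - 6) - 1) = 612*((2*√3 - 6) - 1) = 612*((-6 + 2*√3) - 1) = 612*(-7 + 2*√3) = -4284 + 1224*√3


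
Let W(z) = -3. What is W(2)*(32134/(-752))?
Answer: 48201/376 ≈ 128.19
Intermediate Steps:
W(2)*(32134/(-752)) = -96402/(-752) = -96402*(-1)/752 = -3*(-16067/376) = 48201/376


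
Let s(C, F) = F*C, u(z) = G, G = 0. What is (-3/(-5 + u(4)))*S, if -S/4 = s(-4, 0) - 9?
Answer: 108/5 ≈ 21.600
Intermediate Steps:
u(z) = 0
s(C, F) = C*F
S = 36 (S = -4*(-4*0 - 9) = -4*(0 - 9) = -4*(-9) = 36)
(-3/(-5 + u(4)))*S = -3/(-5 + 0)*36 = -3/(-5)*36 = -3*(-⅕)*36 = (⅗)*36 = 108/5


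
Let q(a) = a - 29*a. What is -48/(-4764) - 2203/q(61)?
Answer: 881423/678076 ≈ 1.2999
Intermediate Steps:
q(a) = -28*a
-48/(-4764) - 2203/q(61) = -48/(-4764) - 2203/((-28*61)) = -48*(-1/4764) - 2203/(-1708) = 4/397 - 2203*(-1/1708) = 4/397 + 2203/1708 = 881423/678076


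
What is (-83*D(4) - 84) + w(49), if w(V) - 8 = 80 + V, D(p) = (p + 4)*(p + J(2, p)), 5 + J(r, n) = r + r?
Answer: -1939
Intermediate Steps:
J(r, n) = -5 + 2*r (J(r, n) = -5 + (r + r) = -5 + 2*r)
D(p) = (-1 + p)*(4 + p) (D(p) = (p + 4)*(p + (-5 + 2*2)) = (4 + p)*(p + (-5 + 4)) = (4 + p)*(p - 1) = (4 + p)*(-1 + p) = (-1 + p)*(4 + p))
w(V) = 88 + V (w(V) = 8 + (80 + V) = 88 + V)
(-83*D(4) - 84) + w(49) = (-83*(-4 + 4**2 + 3*4) - 84) + (88 + 49) = (-83*(-4 + 16 + 12) - 84) + 137 = (-83*24 - 84) + 137 = (-1992 - 84) + 137 = -2076 + 137 = -1939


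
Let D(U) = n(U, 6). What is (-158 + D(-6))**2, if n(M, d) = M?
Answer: 26896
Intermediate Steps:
D(U) = U
(-158 + D(-6))**2 = (-158 - 6)**2 = (-164)**2 = 26896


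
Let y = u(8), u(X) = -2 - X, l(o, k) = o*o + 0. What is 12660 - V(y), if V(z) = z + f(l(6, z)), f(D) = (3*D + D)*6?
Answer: 11806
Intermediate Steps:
l(o, k) = o**2 (l(o, k) = o**2 + 0 = o**2)
f(D) = 24*D (f(D) = (4*D)*6 = 24*D)
y = -10 (y = -2 - 1*8 = -2 - 8 = -10)
V(z) = 864 + z (V(z) = z + 24*6**2 = z + 24*36 = z + 864 = 864 + z)
12660 - V(y) = 12660 - (864 - 10) = 12660 - 1*854 = 12660 - 854 = 11806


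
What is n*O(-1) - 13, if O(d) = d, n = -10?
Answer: -3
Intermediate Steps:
n*O(-1) - 13 = -10*(-1) - 13 = 10 - 13 = -3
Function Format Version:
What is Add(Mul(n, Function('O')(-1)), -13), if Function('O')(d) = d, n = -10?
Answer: -3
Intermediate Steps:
Add(Mul(n, Function('O')(-1)), -13) = Add(Mul(-10, -1), -13) = Add(10, -13) = -3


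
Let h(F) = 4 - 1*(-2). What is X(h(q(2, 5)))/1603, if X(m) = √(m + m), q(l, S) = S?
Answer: 2*√3/1603 ≈ 0.0021610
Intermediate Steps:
h(F) = 6 (h(F) = 4 + 2 = 6)
X(m) = √2*√m (X(m) = √(2*m) = √2*√m)
X(h(q(2, 5)))/1603 = (√2*√6)/1603 = (2*√3)*(1/1603) = 2*√3/1603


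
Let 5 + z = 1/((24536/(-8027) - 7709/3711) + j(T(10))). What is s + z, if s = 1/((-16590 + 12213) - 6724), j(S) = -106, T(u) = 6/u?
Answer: -184082299383123/36749662025221 ≈ -5.0091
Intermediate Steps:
s = -1/11101 (s = 1/(-4377 - 6724) = 1/(-11101) = -1/11101 ≈ -9.0082e-5)
z = -16582198802/3310482121 (z = -5 + 1/((24536/(-8027) - 7709/3711) - 106) = -5 + 1/((24536*(-1/8027) - 7709*1/3711) - 106) = -5 + 1/((-24536/8027 - 7709/3711) - 106) = -5 + 1/(-152933239/29788197 - 106) = -5 + 1/(-3310482121/29788197) = -5 - 29788197/3310482121 = -16582198802/3310482121 ≈ -5.0090)
s + z = -1/11101 - 16582198802/3310482121 = -184082299383123/36749662025221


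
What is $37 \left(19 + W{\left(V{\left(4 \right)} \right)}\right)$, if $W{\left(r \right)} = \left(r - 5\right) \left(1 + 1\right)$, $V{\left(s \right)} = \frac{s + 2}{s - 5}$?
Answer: $-111$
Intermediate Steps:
$V{\left(s \right)} = \frac{2 + s}{-5 + s}$
$W{\left(r \right)} = -10 + 2 r$ ($W{\left(r \right)} = \left(-5 + r\right) 2 = -10 + 2 r$)
$37 \left(19 + W{\left(V{\left(4 \right)} \right)}\right) = 37 \left(19 + \left(-10 + 2 \frac{2 + 4}{-5 + 4}\right)\right) = 37 \left(19 + \left(-10 + 2 \frac{1}{-1} \cdot 6\right)\right) = 37 \left(19 + \left(-10 + 2 \left(\left(-1\right) 6\right)\right)\right) = 37 \left(19 + \left(-10 + 2 \left(-6\right)\right)\right) = 37 \left(19 - 22\right) = 37 \left(-3\right) = -111$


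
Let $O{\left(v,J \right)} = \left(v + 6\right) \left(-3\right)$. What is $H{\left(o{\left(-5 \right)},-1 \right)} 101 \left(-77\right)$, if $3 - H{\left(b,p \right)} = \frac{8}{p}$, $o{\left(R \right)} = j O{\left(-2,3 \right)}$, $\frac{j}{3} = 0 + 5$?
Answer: $-85547$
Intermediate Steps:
$O{\left(v,J \right)} = -18 - 3 v$ ($O{\left(v,J \right)} = \left(6 + v\right) \left(-3\right) = -18 - 3 v$)
$j = 15$ ($j = 3 \left(0 + 5\right) = 3 \cdot 5 = 15$)
$o{\left(R \right)} = -180$ ($o{\left(R \right)} = 15 \left(-18 - -6\right) = 15 \left(-18 + 6\right) = 15 \left(-12\right) = -180$)
$H{\left(b,p \right)} = 3 - \frac{8}{p}$
$H{\left(o{\left(-5 \right)},-1 \right)} 101 \left(-77\right) = \left(3 - \frac{8}{-1}\right) 101 \left(-77\right) = \left(3 - -8\right) 101 \left(-77\right) = \left(3 + 8\right) 101 \left(-77\right) = 11 \cdot 101 \left(-77\right) = 1111 \left(-77\right) = -85547$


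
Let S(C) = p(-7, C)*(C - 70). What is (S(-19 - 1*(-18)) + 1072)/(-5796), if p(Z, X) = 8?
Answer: -2/23 ≈ -0.086957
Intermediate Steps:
S(C) = -560 + 8*C (S(C) = 8*(C - 70) = 8*(-70 + C) = -560 + 8*C)
(S(-19 - 1*(-18)) + 1072)/(-5796) = ((-560 + 8*(-19 - 1*(-18))) + 1072)/(-5796) = ((-560 + 8*(-19 + 18)) + 1072)*(-1/5796) = ((-560 + 8*(-1)) + 1072)*(-1/5796) = ((-560 - 8) + 1072)*(-1/5796) = (-568 + 1072)*(-1/5796) = 504*(-1/5796) = -2/23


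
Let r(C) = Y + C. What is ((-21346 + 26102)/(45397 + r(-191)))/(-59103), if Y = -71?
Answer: -4756/2667613905 ≈ -1.7829e-6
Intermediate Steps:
r(C) = -71 + C
((-21346 + 26102)/(45397 + r(-191)))/(-59103) = ((-21346 + 26102)/(45397 + (-71 - 191)))/(-59103) = (4756/(45397 - 262))*(-1/59103) = (4756/45135)*(-1/59103) = -4756/2667613905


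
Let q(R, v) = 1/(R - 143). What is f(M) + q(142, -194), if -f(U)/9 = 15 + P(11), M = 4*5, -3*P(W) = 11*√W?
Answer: -136 + 33*√11 ≈ -26.551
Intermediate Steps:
q(R, v) = 1/(-143 + R)
P(W) = -11*√W/3
M = 20
f(U) = -135 + 33*√11 (f(U) = -9*(15 - 11*√11/3) = -135 + 33*√11)
f(M) + q(142, -194) = (-135 + 33*√11) + 1/(-143 + 142) = (-135 + 33*√11) + 1/(-1) = (-135 + 33*√11) - 1 = -136 + 33*√11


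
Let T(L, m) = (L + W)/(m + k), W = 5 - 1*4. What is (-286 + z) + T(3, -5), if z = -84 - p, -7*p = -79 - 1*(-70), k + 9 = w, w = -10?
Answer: -15601/42 ≈ -371.45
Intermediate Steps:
k = -19 (k = -9 - 10 = -19)
p = 9/7 (p = -(-79 - 1*(-70))/7 = -(-79 + 70)/7 = -1/7*(-9) = 9/7 ≈ 1.2857)
z = -597/7 (z = -84 - 1*9/7 = -84 - 9/7 = -597/7 ≈ -85.286)
W = 1 (W = 5 - 4 = 1)
T(L, m) = (1 + L)/(-19 + m) (T(L, m) = (L + 1)/(m - 19) = (1 + L)/(-19 + m))
(-286 + z) + T(3, -5) = (-286 - 597/7) + (1 + 3)/(-19 - 5) = -2599/7 + 4/(-24) = -2599/7 - 1/24*4 = -2599/7 - 1/6 = -15601/42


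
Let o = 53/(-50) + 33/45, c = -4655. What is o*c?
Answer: 45619/30 ≈ 1520.6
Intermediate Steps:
o = -49/150 (o = 53*(-1/50) + 33*(1/45) = -53/50 + 11/15 = -49/150 ≈ -0.32667)
o*c = -49/150*(-4655) = 45619/30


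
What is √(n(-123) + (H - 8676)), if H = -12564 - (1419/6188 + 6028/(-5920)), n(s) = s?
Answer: I*√27995631522084590/1144780 ≈ 146.16*I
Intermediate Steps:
H = -28764225541/2289560 (H = -12564 - (1419*(1/6188) + 6028*(-1/5920)) = -12564 - (1419/6188 - 1507/1480) = -12564 - 1*(-1806299/2289560) = -12564 + 1806299/2289560 = -28764225541/2289560 ≈ -12563.)
√(n(-123) + (H - 8676)) = √(-123 + (-28764225541/2289560 - 8676)) = √(-123 - 48628448101/2289560) = √(-48910063981/2289560) = I*√27995631522084590/1144780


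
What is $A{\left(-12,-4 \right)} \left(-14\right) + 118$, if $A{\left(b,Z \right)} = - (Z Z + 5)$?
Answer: $412$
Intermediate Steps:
$A{\left(b,Z \right)} = -5 - Z^{2}$ ($A{\left(b,Z \right)} = - (Z^{2} + 5) = - (5 + Z^{2}) = -5 - Z^{2}$)
$A{\left(-12,-4 \right)} \left(-14\right) + 118 = \left(-5 - \left(-4\right)^{2}\right) \left(-14\right) + 118 = \left(-5 - 16\right) \left(-14\right) + 118 = \left(-21\right) \left(-14\right) + 118 = 294 + 118 = 412$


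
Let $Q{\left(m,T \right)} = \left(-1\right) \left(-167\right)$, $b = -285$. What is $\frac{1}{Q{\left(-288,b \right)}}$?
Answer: $\frac{1}{167} \approx 0.005988$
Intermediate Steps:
$Q{\left(m,T \right)} = 167$
$\frac{1}{Q{\left(-288,b \right)}} = \frac{1}{167}$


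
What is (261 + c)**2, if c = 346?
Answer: 368449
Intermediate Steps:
(261 + c)**2 = (261 + 346)**2 = 607**2 = 368449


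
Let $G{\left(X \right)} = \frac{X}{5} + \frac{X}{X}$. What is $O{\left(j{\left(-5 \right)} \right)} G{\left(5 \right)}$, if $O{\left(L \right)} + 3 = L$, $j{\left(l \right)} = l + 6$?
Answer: $-4$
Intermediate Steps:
$j{\left(l \right)} = 6 + l$
$O{\left(L \right)} = -3 + L$
$G{\left(X \right)} = 1 + \frac{X}{5}$ ($G{\left(X \right)} = X \frac{1}{5} + 1 = \frac{X}{5} + 1 = 1 + \frac{X}{5}$)
$O{\left(j{\left(-5 \right)} \right)} G{\left(5 \right)} = \left(-3 + \left(6 - 5\right)\right) \left(1 + \frac{1}{5} \cdot 5\right) = \left(-3 + 1\right) \left(1 + 1\right) = \left(-2\right) 2 = -4$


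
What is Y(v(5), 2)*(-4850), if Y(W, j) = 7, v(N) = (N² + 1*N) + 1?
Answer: -33950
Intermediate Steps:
v(N) = 1 + N + N² (v(N) = (N² + N) + 1 = (N + N²) + 1 = 1 + N + N²)
Y(v(5), 2)*(-4850) = 7*(-4850) = -33950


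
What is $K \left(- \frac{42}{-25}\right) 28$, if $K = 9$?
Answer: $\frac{10584}{25} \approx 423.36$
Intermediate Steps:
$K \left(- \frac{42}{-25}\right) 28 = 9 \left(- \frac{42}{-25}\right) 28 = 9 \left(\left(-42\right) \left(- \frac{1}{25}\right)\right) 28 = 9 \cdot \frac{42}{25} \cdot 28 = \frac{378}{25} \cdot 28 = \frac{10584}{25}$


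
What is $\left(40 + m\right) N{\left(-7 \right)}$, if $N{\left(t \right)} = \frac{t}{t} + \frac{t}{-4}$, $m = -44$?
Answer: $-11$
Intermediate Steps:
$N{\left(t \right)} = 1 - \frac{t}{4}$ ($N{\left(t \right)} = 1 + t \left(- \frac{1}{4}\right) = 1 - \frac{t}{4}$)
$\left(40 + m\right) N{\left(-7 \right)} = \left(40 - 44\right) \left(1 - - \frac{7}{4}\right) = - 4 \left(1 + \frac{7}{4}\right) = \left(-4\right) \frac{11}{4} = -11$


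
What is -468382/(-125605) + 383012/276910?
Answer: 17780788188/3478128055 ≈ 5.1122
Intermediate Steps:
-468382/(-125605) + 383012/276910 = -468382*(-1/125605) + 383012*(1/276910) = 468382/125605 + 191506/138455 = 17780788188/3478128055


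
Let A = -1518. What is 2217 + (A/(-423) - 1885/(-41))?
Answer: 13103008/5781 ≈ 2266.6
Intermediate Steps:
2217 + (A/(-423) - 1885/(-41)) = 2217 + (-1518/(-423) - 1885/(-41)) = 2217 + (-1518*(-1/423) - 1885*(-1/41)) = 2217 + (506/141 + 1885/41) = 2217 + 286531/5781 = 13103008/5781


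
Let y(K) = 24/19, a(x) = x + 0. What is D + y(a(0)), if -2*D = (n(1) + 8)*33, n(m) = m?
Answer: -5595/38 ≈ -147.24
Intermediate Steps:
a(x) = x
D = -297/2 (D = -(1 + 8)*33/2 = -9*33/2 = -½*297 = -297/2 ≈ -148.50)
y(K) = 24/19 (y(K) = 24*(1/19) = 24/19)
D + y(a(0)) = -297/2 + 24/19 = -5595/38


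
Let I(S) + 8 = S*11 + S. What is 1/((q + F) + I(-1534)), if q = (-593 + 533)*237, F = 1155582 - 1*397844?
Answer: 1/725102 ≈ 1.3791e-6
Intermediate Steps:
F = 757738 (F = 1155582 - 397844 = 757738)
q = -14220 (q = -60*237 = -14220)
I(S) = -8 + 12*S (I(S) = -8 + (S*11 + S) = -8 + (11*S + S) = -8 + 12*S)
1/((q + F) + I(-1534)) = 1/((-14220 + 757738) + (-8 + 12*(-1534))) = 1/(743518 + (-8 - 18408)) = 1/(743518 - 18416) = 1/725102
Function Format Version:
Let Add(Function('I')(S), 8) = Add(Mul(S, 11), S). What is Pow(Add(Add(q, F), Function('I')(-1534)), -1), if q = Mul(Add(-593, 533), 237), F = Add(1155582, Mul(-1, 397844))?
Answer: Rational(1, 725102) ≈ 1.3791e-6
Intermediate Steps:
F = 757738 (F = Add(1155582, -397844) = 757738)
q = -14220 (q = Mul(-60, 237) = -14220)
Function('I')(S) = Add(-8, Mul(12, S)) (Function('I')(S) = Add(-8, Add(Mul(S, 11), S)) = Add(-8, Add(Mul(11, S), S)) = Add(-8, Mul(12, S)))
Pow(Add(Add(q, F), Function('I')(-1534)), -1) = Pow(Add(Add(-14220, 757738), Add(-8, Mul(12, -1534))), -1) = Pow(Add(743518, Add(-8, -18408)), -1) = Pow(Add(743518, -18416), -1) = Pow(725102, -1) = Rational(1, 725102)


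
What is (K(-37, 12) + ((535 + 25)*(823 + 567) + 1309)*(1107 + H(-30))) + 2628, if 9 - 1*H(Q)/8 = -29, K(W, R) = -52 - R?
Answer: 1100171963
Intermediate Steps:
H(Q) = 304 (H(Q) = 72 - 8*(-29) = 72 + 232 = 304)
(K(-37, 12) + ((535 + 25)*(823 + 567) + 1309)*(1107 + H(-30))) + 2628 = ((-52 - 1*12) + ((535 + 25)*(823 + 567) + 1309)*(1107 + 304)) + 2628 = ((-52 - 12) + (560*1390 + 1309)*1411) + 2628 = (-64 + (778400 + 1309)*1411) + 2628 = (-64 + 779709*1411) + 2628 = (-64 + 1100169399) + 2628 = 1100169335 + 2628 = 1100171963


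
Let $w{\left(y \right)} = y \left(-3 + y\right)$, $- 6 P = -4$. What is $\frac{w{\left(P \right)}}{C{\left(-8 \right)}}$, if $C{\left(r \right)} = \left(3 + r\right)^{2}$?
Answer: $- \frac{14}{225} \approx -0.062222$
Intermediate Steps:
$P = \frac{2}{3}$ ($P = \left(- \frac{1}{6}\right) \left(-4\right) = \frac{2}{3} \approx 0.66667$)
$\frac{w{\left(P \right)}}{C{\left(-8 \right)}} = \frac{\frac{2}{3} \left(-3 + \frac{2}{3}\right)}{\left(3 - 8\right)^{2}} = \frac{\frac{2}{3} \left(- \frac{7}{3}\right)}{\left(-5\right)^{2}} = - \frac{14}{9 \cdot 25} = \left(- \frac{14}{9}\right) \frac{1}{25} = - \frac{14}{225}$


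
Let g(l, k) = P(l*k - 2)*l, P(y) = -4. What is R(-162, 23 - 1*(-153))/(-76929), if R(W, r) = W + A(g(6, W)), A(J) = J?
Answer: 62/25643 ≈ 0.0024178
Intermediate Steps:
g(l, k) = -4*l
R(W, r) = -24 + W (R(W, r) = W - 4*6 = W - 24 = -24 + W)
R(-162, 23 - 1*(-153))/(-76929) = (-24 - 162)/(-76929) = -186*(-1/76929) = 62/25643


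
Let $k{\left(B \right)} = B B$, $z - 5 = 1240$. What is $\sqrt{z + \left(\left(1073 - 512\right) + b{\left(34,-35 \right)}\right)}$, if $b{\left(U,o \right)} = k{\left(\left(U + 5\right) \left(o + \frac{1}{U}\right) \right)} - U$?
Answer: $\frac{\sqrt{2152318073}}{34} \approx 1364.5$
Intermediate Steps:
$z = 1245$ ($z = 5 + 1240 = 1245$)
$k{\left(B \right)} = B^{2}$
$b{\left(U,o \right)} = - U + \left(5 + U\right)^{2} \left(o + \frac{1}{U}\right)^{2}$ ($b{\left(U,o \right)} = \left(\left(U + 5\right) \left(o + \frac{1}{U}\right)\right)^{2} - U = \left(\left(5 + U\right) \left(o + \frac{1}{U}\right)\right)^{2} - U = \left(5 + U\right)^{2} \left(o + \frac{1}{U}\right)^{2} - U = - U + \left(5 + U\right)^{2} \left(o + \frac{1}{U}\right)^{2}$)
$\sqrt{z + \left(\left(1073 - 512\right) + b{\left(34,-35 \right)}\right)} = \sqrt{1245 + \left(\left(1073 - 512\right) + \frac{\left(5 + 34 \left(1 + 5 \left(-35\right) + 34 \left(-35\right)\right)\right)^{2} - 34^{3}}{1156}\right)} = \sqrt{1245 + \left(561 + \frac{\left(5 + 34 \left(1 - 175 - 1190\right)\right)^{2} - 39304}{1156}\right)} = \sqrt{1245 + \left(561 + \frac{\left(5 + 34 \left(-1364\right)\right)^{2} - 39304}{1156}\right)} = \sqrt{1245 + \left(561 + \frac{\left(5 - 46376\right)^{2} - 39304}{1156}\right)} = \sqrt{1245 + \left(561 + \frac{\left(-46371\right)^{2} - 39304}{1156}\right)} = \sqrt{1245 + \left(561 + \frac{2150269641 - 39304}{1156}\right)} = \sqrt{1245 + \left(561 + \frac{1}{1156} \cdot 2150230337\right)} = \sqrt{1245 + \left(561 + \frac{2150230337}{1156}\right)} = \sqrt{1245 + \frac{2150878853}{1156}} = \sqrt{\frac{2152318073}{1156}} = \frac{\sqrt{2152318073}}{34}$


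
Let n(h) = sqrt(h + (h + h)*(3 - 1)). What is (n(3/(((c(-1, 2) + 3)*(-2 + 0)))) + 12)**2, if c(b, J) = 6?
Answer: (72 + I*sqrt(30))**2/36 ≈ 143.17 + 21.909*I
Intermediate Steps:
n(h) = sqrt(5)*sqrt(h) (n(h) = sqrt(h + (2*h)*2) = sqrt(h + 4*h) = sqrt(5*h) = sqrt(5)*sqrt(h))
(n(3/(((c(-1, 2) + 3)*(-2 + 0)))) + 12)**2 = (sqrt(5)*sqrt(3/(((6 + 3)*(-2 + 0)))) + 12)**2 = (sqrt(5)*sqrt(3/((9*(-2)))) + 12)**2 = (sqrt(5)*sqrt(3/(-18)) + 12)**2 = (sqrt(5)*sqrt(3*(-1/18)) + 12)**2 = (sqrt(5)*sqrt(-1/6) + 12)**2 = (sqrt(5)*(I*sqrt(6)/6) + 12)**2 = (I*sqrt(30)/6 + 12)**2 = (12 + I*sqrt(30)/6)**2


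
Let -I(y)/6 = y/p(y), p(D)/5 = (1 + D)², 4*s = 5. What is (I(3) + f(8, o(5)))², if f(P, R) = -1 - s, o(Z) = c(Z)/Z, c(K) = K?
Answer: 9801/1600 ≈ 6.1256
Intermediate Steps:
s = 5/4 (s = (¼)*5 = 5/4 ≈ 1.2500)
o(Z) = 1 (o(Z) = Z/Z = 1)
p(D) = 5*(1 + D)²
I(y) = -6*y/(5*(1 + y)²)
f(P, R) = -9/4 (f(P, R) = -1 - 1*5/4 = -1 - 5/4 = -9/4)
(I(3) + f(8, o(5)))² = (-6/5*3/(1 + 3)² - 9/4)² = (-6/5*3/4² - 9/4)² = (-6/5*3*1/16 - 9/4)² = (-9/40 - 9/4)² = (-99/40)² = 9801/1600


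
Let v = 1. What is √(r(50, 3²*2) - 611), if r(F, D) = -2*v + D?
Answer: I*√595 ≈ 24.393*I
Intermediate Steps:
r(F, D) = -2 + D (r(F, D) = -2*1 + D = -2 + D)
√(r(50, 3²*2) - 611) = √((-2 + 3²*2) - 611) = √((-2 + 9*2) - 611) = √((-2 + 18) - 611) = √(16 - 611) = √(-595) = I*√595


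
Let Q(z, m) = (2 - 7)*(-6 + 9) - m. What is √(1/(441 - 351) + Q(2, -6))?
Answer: I*√8090/30 ≈ 2.9981*I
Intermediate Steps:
Q(z, m) = -15 - m (Q(z, m) = -5*3 - m = -15 - m)
√(1/(441 - 351) + Q(2, -6)) = √(1/(441 - 351) + (-15 - 1*(-6))) = √(1/90 + (-15 + 6)) = √(1/90 - 9) = √(-809/90) = I*√8090/30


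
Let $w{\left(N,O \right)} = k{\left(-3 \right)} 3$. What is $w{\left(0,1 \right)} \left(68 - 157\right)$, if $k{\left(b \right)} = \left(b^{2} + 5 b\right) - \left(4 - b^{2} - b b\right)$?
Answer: $-2136$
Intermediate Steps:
$k{\left(b \right)} = -4 + 3 b^{2} + 5 b$ ($k{\left(b \right)} = \left(b^{2} + 5 b\right) + \left(\left(b^{2} + b^{2}\right) - 4\right) = \left(b^{2} + 5 b\right) + \left(2 b^{2} - 4\right) = \left(b^{2} + 5 b\right) + \left(-4 + 2 b^{2}\right) = -4 + 3 b^{2} + 5 b$)
$w{\left(N,O \right)} = 24$ ($w{\left(N,O \right)} = \left(-4 + 3 \left(-3\right)^{2} + 5 \left(-3\right)\right) 3 = \left(-4 + 3 \cdot 9 - 15\right) 3 = \left(-4 + 27 - 15\right) 3 = 8 \cdot 3 = 24$)
$w{\left(0,1 \right)} \left(68 - 157\right) = 24 \left(68 - 157\right) = 24 \left(-89\right) = -2136$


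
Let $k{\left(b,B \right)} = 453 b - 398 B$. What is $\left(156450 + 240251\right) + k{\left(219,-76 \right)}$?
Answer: $526156$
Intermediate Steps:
$k{\left(b,B \right)} = - 398 B + 453 b$
$\left(156450 + 240251\right) + k{\left(219,-76 \right)} = \left(156450 + 240251\right) + \left(\left(-398\right) \left(-76\right) + 453 \cdot 219\right) = 396701 + \left(30248 + 99207\right) = 396701 + 129455 = 526156$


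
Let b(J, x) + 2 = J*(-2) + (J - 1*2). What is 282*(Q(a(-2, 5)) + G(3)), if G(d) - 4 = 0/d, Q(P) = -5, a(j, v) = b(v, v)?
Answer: -282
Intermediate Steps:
b(J, x) = -4 - J (b(J, x) = -2 + (J*(-2) + (J - 1*2)) = -2 + (-2*J + (J - 2)) = -2 + (-2*J + (-2 + J)) = -2 + (-2 - J) = -4 - J)
a(j, v) = -4 - v
G(d) = 4 (G(d) = 4 + 0/d = 4 + 0 = 4)
282*(Q(a(-2, 5)) + G(3)) = 282*(-5 + 4) = 282*(-1) = -282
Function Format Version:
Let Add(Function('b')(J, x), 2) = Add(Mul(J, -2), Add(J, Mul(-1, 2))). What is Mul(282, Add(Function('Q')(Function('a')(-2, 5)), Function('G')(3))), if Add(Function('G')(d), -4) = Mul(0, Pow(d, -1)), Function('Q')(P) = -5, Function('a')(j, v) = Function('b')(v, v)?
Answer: -282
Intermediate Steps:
Function('b')(J, x) = Add(-4, Mul(-1, J)) (Function('b')(J, x) = Add(-2, Add(Mul(J, -2), Add(J, Mul(-1, 2)))) = Add(-2, Add(Mul(-2, J), Add(J, -2))) = Add(-2, Add(Mul(-2, J), Add(-2, J))) = Add(-2, Add(-2, Mul(-1, J))) = Add(-4, Mul(-1, J)))
Function('a')(j, v) = Add(-4, Mul(-1, v))
Function('G')(d) = 4 (Function('G')(d) = Add(4, Mul(0, Pow(d, -1))) = Add(4, 0) = 4)
Mul(282, Add(Function('Q')(Function('a')(-2, 5)), Function('G')(3))) = Mul(282, Add(-5, 4)) = Mul(282, -1) = -282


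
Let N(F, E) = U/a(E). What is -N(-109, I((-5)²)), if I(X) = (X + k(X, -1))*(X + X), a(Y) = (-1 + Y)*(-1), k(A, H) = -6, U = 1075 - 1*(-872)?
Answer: 1947/949 ≈ 2.0516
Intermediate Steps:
U = 1947 (U = 1075 + 872 = 1947)
a(Y) = 1 - Y
I(X) = 2*X*(-6 + X) (I(X) = (X - 6)*(X + X) = (-6 + X)*(2*X) = 2*X*(-6 + X))
N(F, E) = 1947/(1 - E)
-N(-109, I((-5)²)) = -(-1947)/(-1 + 2*(-5)²*(-6 + (-5)²)) = -(-1947)/(-1 + 2*25*(-6 + 25)) = -(-1947)/(-1 + 2*25*19) = -(-1947)/(-1 + 950) = -(-1947)/949 = -1*(-1947/949) = 1947/949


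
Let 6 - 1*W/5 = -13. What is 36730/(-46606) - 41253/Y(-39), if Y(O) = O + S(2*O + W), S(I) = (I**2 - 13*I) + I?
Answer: -962163449/1071938 ≈ -897.59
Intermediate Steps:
W = 95 (W = 30 - 5*(-13) = 30 + 65 = 95)
S(I) = I**2 - 12*I
Y(O) = O + (83 + 2*O)*(95 + 2*O) (Y(O) = O + (2*O + 95)*(-12 + (2*O + 95)) = O + (95 + 2*O)*(-12 + (95 + 2*O)) = O + (95 + 2*O)*(83 + 2*O) = O + (83 + 2*O)*(95 + 2*O))
36730/(-46606) - 41253/Y(-39) = 36730/(-46606) - 41253/(7885 + 4*(-39)**2 + 357*(-39)) = 36730*(-1/46606) - 41253/(7885 + 4*1521 - 13923) = -18365/23303 - 41253/(7885 + 6084 - 13923) = -18365/23303 - 41253/46 = -962163449/1071938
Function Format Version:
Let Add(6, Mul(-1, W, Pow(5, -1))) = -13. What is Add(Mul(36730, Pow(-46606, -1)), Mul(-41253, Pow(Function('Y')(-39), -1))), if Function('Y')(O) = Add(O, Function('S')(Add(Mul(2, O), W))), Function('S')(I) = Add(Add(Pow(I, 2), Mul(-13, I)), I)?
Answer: Rational(-962163449, 1071938) ≈ -897.59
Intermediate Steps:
W = 95 (W = Add(30, Mul(-5, -13)) = Add(30, 65) = 95)
Function('S')(I) = Add(Pow(I, 2), Mul(-12, I))
Function('Y')(O) = Add(O, Mul(Add(83, Mul(2, O)), Add(95, Mul(2, O)))) (Function('Y')(O) = Add(O, Mul(Add(Mul(2, O), 95), Add(-12, Add(Mul(2, O), 95)))) = Add(O, Mul(Add(95, Mul(2, O)), Add(-12, Add(95, Mul(2, O))))) = Add(O, Mul(Add(95, Mul(2, O)), Add(83, Mul(2, O)))) = Add(O, Mul(Add(83, Mul(2, O)), Add(95, Mul(2, O)))))
Add(Mul(36730, Pow(-46606, -1)), Mul(-41253, Pow(Function('Y')(-39), -1))) = Add(Mul(36730, Pow(-46606, -1)), Mul(-41253, Pow(Add(7885, Mul(4, Pow(-39, 2)), Mul(357, -39)), -1))) = Add(Mul(36730, Rational(-1, 46606)), Mul(-41253, Pow(Add(7885, Mul(4, 1521), -13923), -1))) = Add(Rational(-18365, 23303), Mul(-41253, Pow(Add(7885, 6084, -13923), -1))) = Add(Rational(-18365, 23303), Mul(-41253, Pow(46, -1))) = Add(Rational(-18365, 23303), Mul(-41253, Rational(1, 46))) = Add(Rational(-18365, 23303), Rational(-41253, 46)) = Rational(-962163449, 1071938)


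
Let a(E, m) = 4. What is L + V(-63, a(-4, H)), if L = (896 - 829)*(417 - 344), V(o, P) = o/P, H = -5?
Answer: 19501/4 ≈ 4875.3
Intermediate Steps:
L = 4891 (L = 67*73 = 4891)
L + V(-63, a(-4, H)) = 4891 - 63/4 = 19501/4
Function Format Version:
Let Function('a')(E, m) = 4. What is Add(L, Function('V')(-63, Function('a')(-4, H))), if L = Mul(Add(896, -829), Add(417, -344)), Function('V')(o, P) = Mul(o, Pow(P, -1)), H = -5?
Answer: Rational(19501, 4) ≈ 4875.3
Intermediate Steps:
L = 4891 (L = Mul(67, 73) = 4891)
Add(L, Function('V')(-63, Function('a')(-4, H))) = Add(4891, Mul(-63, Pow(4, -1))) = Add(4891, Mul(-63, Rational(1, 4))) = Add(4891, Rational(-63, 4)) = Rational(19501, 4)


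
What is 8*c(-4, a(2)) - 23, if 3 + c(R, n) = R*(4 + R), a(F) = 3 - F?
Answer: -47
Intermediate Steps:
c(R, n) = -3 + R*(4 + R)
8*c(-4, a(2)) - 23 = 8*(-3 + (-4)² + 4*(-4)) - 23 = 8*(-3 + 16 - 16) - 23 = 8*(-3) - 23 = -24 - 23 = -47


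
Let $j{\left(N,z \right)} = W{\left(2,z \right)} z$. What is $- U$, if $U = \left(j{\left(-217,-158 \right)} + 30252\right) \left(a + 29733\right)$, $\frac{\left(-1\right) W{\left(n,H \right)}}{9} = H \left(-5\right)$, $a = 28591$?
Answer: $-67284432768$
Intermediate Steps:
$W{\left(n,H \right)} = 45 H$ ($W{\left(n,H \right)} = - 9 H \left(-5\right) = - 9 \left(- 5 H\right) = 45 H$)
$j{\left(N,z \right)} = 45 z^{2}$ ($j{\left(N,z \right)} = 45 z z = 45 z^{2}$)
$U = 67284432768$ ($U = \left(45 \left(-158\right)^{2} + 30252\right) \left(28591 + 29733\right) = \left(45 \cdot 24964 + 30252\right) 58324 = \left(1123380 + 30252\right) 58324 = 1153632 \cdot 58324 = 67284432768$)
$- U = \left(-1\right) 67284432768 = -67284432768$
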